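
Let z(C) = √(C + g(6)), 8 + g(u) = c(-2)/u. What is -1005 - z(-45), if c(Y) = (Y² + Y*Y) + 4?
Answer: -1005 - I*√51 ≈ -1005.0 - 7.1414*I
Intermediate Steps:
c(Y) = 4 + 2*Y² (c(Y) = (Y² + Y²) + 4 = 2*Y² + 4 = 4 + 2*Y²)
g(u) = -8 + 12/u (g(u) = -8 + (4 + 2*(-2)²)/u = -8 + (4 + 2*4)/u = -8 + (4 + 8)/u = -8 + 12/u)
z(C) = √(-6 + C) (z(C) = √(C + (-8 + 12/6)) = √(C + (-8 + 12*(⅙))) = √(C + (-8 + 2)) = √(C - 6) = √(-6 + C))
-1005 - z(-45) = -1005 - √(-6 - 45) = -1005 - √(-51) = -1005 - I*√51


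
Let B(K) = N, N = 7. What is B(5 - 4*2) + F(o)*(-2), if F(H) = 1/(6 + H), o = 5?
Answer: 75/11 ≈ 6.8182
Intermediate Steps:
B(K) = 7
B(5 - 4*2) + F(o)*(-2) = 7 - 2/(6 + 5) = 7 - 2/11 = 75/11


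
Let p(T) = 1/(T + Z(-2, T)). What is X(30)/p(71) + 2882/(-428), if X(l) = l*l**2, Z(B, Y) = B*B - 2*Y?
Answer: -387127441/214 ≈ -1.8090e+6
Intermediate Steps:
Z(B, Y) = B**2 - 2*Y
X(l) = l**3
p(T) = 1/(4 - T) (p(T) = 1/(T + ((-2)**2 - 2*T)) = 1/(T + (4 - 2*T)) = 1/(4 - T))
X(30)/p(71) + 2882/(-428) = 30**3/(1/(4 - 1*71)) + 2882/(-428) = 27000/(1/(4 - 71)) + 2882*(-1/428) = 27000/(1/(-67)) - 1441/214 = 27000/(-1/67) - 1441/214 = 27000*(-67) - 1441/214 = -1809000 - 1441/214 = -387127441/214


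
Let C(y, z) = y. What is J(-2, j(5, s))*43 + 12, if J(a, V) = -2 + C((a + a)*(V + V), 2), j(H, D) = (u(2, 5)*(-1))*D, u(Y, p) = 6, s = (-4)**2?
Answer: 32950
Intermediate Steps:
s = 16
j(H, D) = -6*D (j(H, D) = (6*(-1))*D = -6*D)
J(a, V) = -2 + 4*V*a (J(a, V) = -2 + (a + a)*(V + V) = -2 + (2*a)*(2*V) = -2 + 4*V*a)
J(-2, j(5, s))*43 + 12 = (-2 + 4*(-6*16)*(-2))*43 + 12 = (-2 + 4*(-96)*(-2))*43 + 12 = (-2 + 768)*43 + 12 = 766*43 + 12 = 32938 + 12 = 32950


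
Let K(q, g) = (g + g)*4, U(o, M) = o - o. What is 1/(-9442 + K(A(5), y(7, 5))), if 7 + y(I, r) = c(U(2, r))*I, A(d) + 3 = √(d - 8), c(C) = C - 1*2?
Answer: -1/9610 ≈ -0.00010406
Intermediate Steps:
U(o, M) = 0
c(C) = -2 + C (c(C) = C - 2 = -2 + C)
A(d) = -3 + √(-8 + d) (A(d) = -3 + √(d - 8) = -3 + √(-8 + d))
y(I, r) = -7 - 2*I (y(I, r) = -7 + (-2 + 0)*I = -7 - 2*I)
K(q, g) = 8*g (K(q, g) = (2*g)*4 = 8*g)
1/(-9442 + K(A(5), y(7, 5))) = 1/(-9442 + 8*(-7 - 2*7)) = 1/(-9442 + 8*(-7 - 14)) = 1/(-9442 + 8*(-21)) = 1/(-9442 - 168) = 1/(-9610) = -1/9610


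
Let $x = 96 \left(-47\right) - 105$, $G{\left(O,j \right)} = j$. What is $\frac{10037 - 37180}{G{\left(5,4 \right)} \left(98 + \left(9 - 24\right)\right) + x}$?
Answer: $\frac{27143}{4285} \approx 6.3344$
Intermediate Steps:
$x = -4617$ ($x = -4512 - 105 = -4617$)
$\frac{10037 - 37180}{G{\left(5,4 \right)} \left(98 + \left(9 - 24\right)\right) + x} = \frac{10037 - 37180}{4 \left(98 + \left(9 - 24\right)\right) - 4617} = - \frac{27143}{4 \left(98 + \left(9 - 24\right)\right) - 4617} = - \frac{27143}{4 \left(98 - 15\right) - 4617} = - \frac{27143}{4 \cdot 83 - 4617} = - \frac{27143}{332 - 4617} = - \frac{27143}{-4285} = \left(-27143\right) \left(- \frac{1}{4285}\right) = \frac{27143}{4285}$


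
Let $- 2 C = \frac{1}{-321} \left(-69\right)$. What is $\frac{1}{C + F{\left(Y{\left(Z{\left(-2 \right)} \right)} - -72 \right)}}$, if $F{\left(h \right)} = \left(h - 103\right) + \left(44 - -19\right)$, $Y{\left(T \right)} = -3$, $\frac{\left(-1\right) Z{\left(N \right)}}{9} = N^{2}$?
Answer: $\frac{214}{6183} \approx 0.034611$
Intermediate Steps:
$Z{\left(N \right)} = - 9 N^{2}$
$C = - \frac{23}{214}$ ($C = - \frac{\frac{1}{-321} \left(-69\right)}{2} = - \frac{\left(- \frac{1}{321}\right) \left(-69\right)}{2} = \left(- \frac{1}{2}\right) \frac{23}{107} = - \frac{23}{214} \approx -0.10748$)
$F{\left(h \right)} = -40 + h$ ($F{\left(h \right)} = \left(-103 + h\right) + \left(44 + 19\right) = \left(-103 + h\right) + 63 = -40 + h$)
$\frac{1}{C + F{\left(Y{\left(Z{\left(-2 \right)} \right)} - -72 \right)}} = \frac{1}{- \frac{23}{214} - -29} = \frac{1}{- \frac{23}{214} + \left(-40 + \left(-3 + 72\right)\right)} = \frac{1}{- \frac{23}{214} + \left(-40 + 69\right)} = \frac{1}{- \frac{23}{214} + 29} = \frac{1}{\frac{6183}{214}} = \frac{214}{6183}$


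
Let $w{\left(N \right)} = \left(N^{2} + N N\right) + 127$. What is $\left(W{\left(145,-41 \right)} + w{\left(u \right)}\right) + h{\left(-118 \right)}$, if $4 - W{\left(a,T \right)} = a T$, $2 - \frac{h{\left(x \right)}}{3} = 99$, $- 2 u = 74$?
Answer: $8523$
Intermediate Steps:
$u = -37$ ($u = \left(- \frac{1}{2}\right) 74 = -37$)
$h{\left(x \right)} = -291$ ($h{\left(x \right)} = 6 - 297 = -291$)
$W{\left(a,T \right)} = 4 - T a$ ($W{\left(a,T \right)} = 4 - a T = 4 - T a$)
$w{\left(N \right)} = 127 + 2 N^{2}$ ($w{\left(N \right)} = \left(N^{2} + N^{2}\right) + 127 = 2 N^{2} + 127 = 127 + 2 N^{2}$)
$\left(W{\left(145,-41 \right)} + w{\left(u \right)}\right) + h{\left(-118 \right)} = \left(\left(4 - \left(-41\right) 145\right) + \left(127 + 2 \left(-37\right)^{2}\right)\right) - 291 = \left(\left(4 + 5945\right) + \left(127 + 2 \cdot 1369\right)\right) - 291 = \left(5949 + \left(127 + 2738\right)\right) - 291 = \left(5949 + 2865\right) - 291 = 8814 - 291 = 8523$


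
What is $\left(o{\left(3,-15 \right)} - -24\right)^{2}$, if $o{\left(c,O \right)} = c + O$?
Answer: $144$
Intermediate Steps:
$o{\left(c,O \right)} = O + c$
$\left(o{\left(3,-15 \right)} - -24\right)^{2} = \left(\left(-15 + 3\right) - -24\right)^{2} = \left(-12 + 24\right)^{2} = 12^{2} = 144$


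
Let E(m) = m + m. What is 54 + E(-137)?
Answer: -220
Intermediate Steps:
E(m) = 2*m
54 + E(-137) = 54 + 2*(-137) = 54 - 274 = -220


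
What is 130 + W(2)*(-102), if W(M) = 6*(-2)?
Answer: 1354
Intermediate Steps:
W(M) = -12
130 + W(2)*(-102) = 130 - 12*(-102) = 130 + 1224 = 1354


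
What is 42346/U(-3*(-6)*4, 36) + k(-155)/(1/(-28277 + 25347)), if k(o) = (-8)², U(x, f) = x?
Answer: -6729547/36 ≈ -1.8693e+5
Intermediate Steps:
k(o) = 64
42346/U(-3*(-6)*4, 36) + k(-155)/(1/(-28277 + 25347)) = 42346/((-3*(-6)*4)) + 64/(1/(-28277 + 25347)) = 42346/((18*4)) + 64/(1/(-2930)) = 42346/72 + 64/(-1/2930) = 42346*(1/72) + 64*(-2930) = 21173/36 - 187520 = -6729547/36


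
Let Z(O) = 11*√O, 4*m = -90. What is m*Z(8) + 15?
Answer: 15 - 495*√2 ≈ -685.04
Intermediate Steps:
m = -45/2 (m = (¼)*(-90) = -45/2 ≈ -22.500)
m*Z(8) + 15 = -495*√8/2 + 15 = -495*2*√2/2 + 15 = -495*√2 + 15 = 15 - 495*√2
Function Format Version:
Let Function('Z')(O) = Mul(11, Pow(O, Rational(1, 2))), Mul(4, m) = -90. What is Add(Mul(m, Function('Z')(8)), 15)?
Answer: Add(15, Mul(-495, Pow(2, Rational(1, 2)))) ≈ -685.04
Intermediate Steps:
m = Rational(-45, 2) (m = Mul(Rational(1, 4), -90) = Rational(-45, 2) ≈ -22.500)
Add(Mul(m, Function('Z')(8)), 15) = Add(Mul(Rational(-45, 2), Mul(11, Pow(8, Rational(1, 2)))), 15) = Add(Mul(Rational(-45, 2), Mul(11, Mul(2, Pow(2, Rational(1, 2))))), 15) = Add(Mul(Rational(-45, 2), Mul(22, Pow(2, Rational(1, 2)))), 15) = Add(Mul(-495, Pow(2, Rational(1, 2))), 15) = Add(15, Mul(-495, Pow(2, Rational(1, 2))))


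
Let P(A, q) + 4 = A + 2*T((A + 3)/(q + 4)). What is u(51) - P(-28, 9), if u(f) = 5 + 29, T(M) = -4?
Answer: 74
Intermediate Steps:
u(f) = 34
P(A, q) = -12 + A (P(A, q) = -4 + (A + 2*(-4)) = -4 + (A - 8) = -4 + (-8 + A) = -12 + A)
u(51) - P(-28, 9) = 34 - (-12 - 28) = 34 - 1*(-40) = 34 + 40 = 74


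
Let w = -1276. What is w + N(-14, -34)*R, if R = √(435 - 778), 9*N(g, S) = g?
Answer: -1276 - 98*I*√7/9 ≈ -1276.0 - 28.809*I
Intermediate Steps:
N(g, S) = g/9
R = 7*I*√7 (R = √(-343) = 7*I*√7 ≈ 18.52*I)
w + N(-14, -34)*R = -1276 + ((⅑)*(-14))*(7*I*√7) = -1276 - 98*I*√7/9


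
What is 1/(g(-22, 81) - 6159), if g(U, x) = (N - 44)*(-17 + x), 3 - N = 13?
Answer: -1/9615 ≈ -0.00010400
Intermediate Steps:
N = -10 (N = 3 - 1*13 = 3 - 13 = -10)
g(U, x) = 918 - 54*x (g(U, x) = (-10 - 44)*(-17 + x) = -54*(-17 + x) = 918 - 54*x)
1/(g(-22, 81) - 6159) = 1/((918 - 54*81) - 6159) = 1/((918 - 4374) - 6159) = 1/(-3456 - 6159) = 1/(-9615) = -1/9615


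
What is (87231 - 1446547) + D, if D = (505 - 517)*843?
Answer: -1369432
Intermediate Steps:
D = -10116 (D = -12*843 = -10116)
(87231 - 1446547) + D = (87231 - 1446547) - 10116 = -1359316 - 10116 = -1369432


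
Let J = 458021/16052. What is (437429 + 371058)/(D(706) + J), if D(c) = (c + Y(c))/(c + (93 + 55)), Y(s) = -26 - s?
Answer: 5541534829348/195366291 ≈ 28365.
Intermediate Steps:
J = 458021/16052 (J = 458021*(1/16052) = 458021/16052 ≈ 28.534)
D(c) = -26/(148 + c) (D(c) = (c + (-26 - c))/(c + (93 + 55)) = -26/(c + 148) = -26/(148 + c))
(437429 + 371058)/(D(706) + J) = (437429 + 371058)/(-26/(148 + 706) + 458021/16052) = 808487/(-26/854 + 458021/16052) = 808487/(-26*1/854 + 458021/16052) = 808487/(-13/427 + 458021/16052) = 808487/(195366291/6854204) = 808487*(6854204/195366291) = 5541534829348/195366291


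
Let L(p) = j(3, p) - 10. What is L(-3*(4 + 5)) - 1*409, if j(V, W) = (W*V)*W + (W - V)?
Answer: 1738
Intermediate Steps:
j(V, W) = W - V + V*W² (j(V, W) = (V*W)*W + (W - V) = V*W² + (W - V) = W - V + V*W²)
L(p) = -13 + p + 3*p² (L(p) = (p - 1*3 + 3*p²) - 10 = (p - 3 + 3*p²) - 10 = (-3 + p + 3*p²) - 10 = -13 + p + 3*p²)
L(-3*(4 + 5)) - 1*409 = (-13 - 3*(4 + 5) + 3*(-3*(4 + 5))²) - 1*409 = (-13 - 3*9 + 3*(-3*9)²) - 409 = (-13 - 27 + 3*(-27)²) - 409 = (-13 - 27 + 3*729) - 409 = (-13 - 27 + 2187) - 409 = 2147 - 409 = 1738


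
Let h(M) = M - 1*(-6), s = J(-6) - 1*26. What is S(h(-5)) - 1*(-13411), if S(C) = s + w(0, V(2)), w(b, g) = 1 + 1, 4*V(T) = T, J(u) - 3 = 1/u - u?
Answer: 80375/6 ≈ 13396.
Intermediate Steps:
J(u) = 3 + 1/u - u (J(u) = 3 + (1/u - u) = 3 + 1/u - u)
V(T) = T/4
w(b, g) = 2
s = -103/6 (s = (3 + 1/(-6) - 1*(-6)) - 1*26 = (3 - 1/6 + 6) - 26 = 53/6 - 26 = -103/6 ≈ -17.167)
h(M) = 6 + M (h(M) = M + 6 = 6 + M)
S(C) = -91/6 (S(C) = -103/6 + 2 = -91/6)
S(h(-5)) - 1*(-13411) = -91/6 - 1*(-13411) = -91/6 + 13411 = 80375/6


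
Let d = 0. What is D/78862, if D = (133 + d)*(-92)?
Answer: -874/5633 ≈ -0.15516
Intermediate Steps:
D = -12236 (D = (133 + 0)*(-92) = 133*(-92) = -12236)
D/78862 = -12236/78862 = -12236*1/78862 = -874/5633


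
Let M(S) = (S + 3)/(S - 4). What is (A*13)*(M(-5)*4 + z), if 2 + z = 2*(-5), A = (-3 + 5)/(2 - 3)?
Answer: 2600/9 ≈ 288.89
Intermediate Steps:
A = -2 (A = 2/(-1) = 2*(-1) = -2)
M(S) = (3 + S)/(-4 + S)
z = -12 (z = -2 + 2*(-5) = -2 - 10 = -12)
(A*13)*(M(-5)*4 + z) = (-2*13)*(((3 - 5)/(-4 - 5))*4 - 12) = -26*((-2/(-9))*4 - 12) = -26*(-⅑*(-2)*4 - 12) = -26*((2/9)*4 - 12) = -26*(8/9 - 12) = -26*(-100/9) = 2600/9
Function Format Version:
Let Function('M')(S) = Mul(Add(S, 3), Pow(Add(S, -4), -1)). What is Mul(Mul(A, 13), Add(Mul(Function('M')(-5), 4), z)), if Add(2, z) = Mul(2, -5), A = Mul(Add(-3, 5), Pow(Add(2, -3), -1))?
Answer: Rational(2600, 9) ≈ 288.89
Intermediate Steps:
A = -2 (A = Mul(2, Pow(-1, -1)) = Mul(2, -1) = -2)
Function('M')(S) = Mul(Pow(Add(-4, S), -1), Add(3, S)) (Function('M')(S) = Mul(Add(3, S), Pow(Add(-4, S), -1)) = Mul(Pow(Add(-4, S), -1), Add(3, S)))
z = -12 (z = Add(-2, Mul(2, -5)) = Add(-2, -10) = -12)
Mul(Mul(A, 13), Add(Mul(Function('M')(-5), 4), z)) = Mul(Mul(-2, 13), Add(Mul(Mul(Pow(Add(-4, -5), -1), Add(3, -5)), 4), -12)) = Mul(-26, Add(Mul(Mul(Pow(-9, -1), -2), 4), -12)) = Mul(-26, Add(Mul(Mul(Rational(-1, 9), -2), 4), -12)) = Mul(-26, Add(Mul(Rational(2, 9), 4), -12)) = Mul(-26, Add(Rational(8, 9), -12)) = Mul(-26, Rational(-100, 9)) = Rational(2600, 9)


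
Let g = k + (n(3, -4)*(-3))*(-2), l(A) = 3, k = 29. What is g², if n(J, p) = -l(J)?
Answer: 121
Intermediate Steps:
n(J, p) = -3 (n(J, p) = -1*3 = -3)
g = 11 (g = 29 - 3*(-3)*(-2) = 29 + 9*(-2) = 29 - 18 = 11)
g² = 11² = 121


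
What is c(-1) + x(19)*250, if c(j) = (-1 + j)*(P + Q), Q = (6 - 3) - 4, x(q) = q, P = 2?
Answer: 4748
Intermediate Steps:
Q = -1 (Q = 3 - 4 = -1)
c(j) = -1 + j (c(j) = (-1 + j)*(2 - 1) = (-1 + j)*1 = -1 + j)
c(-1) + x(19)*250 = (-1 - 1) + 19*250 = -2 + 4750 = 4748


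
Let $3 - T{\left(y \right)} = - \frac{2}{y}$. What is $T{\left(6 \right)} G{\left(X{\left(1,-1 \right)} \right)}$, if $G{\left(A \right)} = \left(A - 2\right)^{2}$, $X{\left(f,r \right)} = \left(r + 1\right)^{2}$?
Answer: $\frac{40}{3} \approx 13.333$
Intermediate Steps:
$X{\left(f,r \right)} = \left(1 + r\right)^{2}$
$G{\left(A \right)} = \left(-2 + A\right)^{2}$
$T{\left(y \right)} = 3 + \frac{2}{y}$ ($T{\left(y \right)} = 3 - - \frac{2}{y} = 3 + \frac{2}{y}$)
$T{\left(6 \right)} G{\left(X{\left(1,-1 \right)} \right)} = \left(3 + \frac{2}{6}\right) \left(-2 + \left(1 - 1\right)^{2}\right)^{2} = \left(3 + 2 \cdot \frac{1}{6}\right) \left(-2 + 0^{2}\right)^{2} = \left(3 + \frac{1}{3}\right) \left(-2 + 0\right)^{2} = \frac{10 \left(-2\right)^{2}}{3} = \frac{10}{3} \cdot 4 = \frac{40}{3}$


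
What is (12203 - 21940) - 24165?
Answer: -33902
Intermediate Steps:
(12203 - 21940) - 24165 = -9737 - 24165 = -33902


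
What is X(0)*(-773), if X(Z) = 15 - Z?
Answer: -11595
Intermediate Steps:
X(0)*(-773) = (15 - 1*0)*(-773) = (15 + 0)*(-773) = 15*(-773) = -11595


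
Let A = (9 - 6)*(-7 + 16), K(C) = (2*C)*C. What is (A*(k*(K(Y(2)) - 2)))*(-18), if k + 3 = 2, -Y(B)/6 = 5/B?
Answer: 217728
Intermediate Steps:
Y(B) = -30/B
k = -1 (k = -3 + 2 = -1)
K(C) = 2*C**2
A = 27 (A = 3*9 = 27)
(A*(k*(K(Y(2)) - 2)))*(-18) = (27*(-(2*(-30/2)**2 - 2)))*(-18) = (27*(-(2*(-30*1/2)**2 - 2)))*(-18) = (27*(-(2*(-15)**2 - 2)))*(-18) = (27*(-(2*225 - 2)))*(-18) = (27*(-(450 - 2)))*(-18) = (27*(-1*448))*(-18) = (27*(-448))*(-18) = -12096*(-18) = 217728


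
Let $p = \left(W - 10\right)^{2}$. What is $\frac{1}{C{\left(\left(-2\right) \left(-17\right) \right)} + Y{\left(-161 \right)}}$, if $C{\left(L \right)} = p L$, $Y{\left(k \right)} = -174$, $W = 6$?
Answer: $\frac{1}{370} \approx 0.0027027$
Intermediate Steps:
$p = 16$ ($p = \left(6 - 10\right)^{2} = \left(-4\right)^{2} = 16$)
$C{\left(L \right)} = 16 L$
$\frac{1}{C{\left(\left(-2\right) \left(-17\right) \right)} + Y{\left(-161 \right)}} = \frac{1}{16 \left(\left(-2\right) \left(-17\right)\right) - 174} = \frac{1}{16 \cdot 34 - 174} = \frac{1}{544 - 174} = \frac{1}{370}$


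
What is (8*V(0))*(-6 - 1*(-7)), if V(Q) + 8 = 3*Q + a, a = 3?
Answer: -40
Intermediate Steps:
V(Q) = -5 + 3*Q (V(Q) = -8 + (3*Q + 3) = -8 + (3 + 3*Q) = -5 + 3*Q)
(8*V(0))*(-6 - 1*(-7)) = (8*(-5 + 3*0))*(-6 - 1*(-7)) = (8*(-5 + 0))*(-6 + 7) = (8*(-5))*1 = -40*1 = -40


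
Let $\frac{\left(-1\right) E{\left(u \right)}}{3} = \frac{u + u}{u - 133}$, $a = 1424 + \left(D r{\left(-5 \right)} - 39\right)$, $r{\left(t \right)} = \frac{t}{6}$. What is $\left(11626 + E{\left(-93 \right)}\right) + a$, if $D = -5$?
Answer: $\frac{8822609}{678} \approx 13013.0$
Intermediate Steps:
$r{\left(t \right)} = \frac{t}{6}$ ($r{\left(t \right)} = t \frac{1}{6} = \frac{t}{6}$)
$a = \frac{8335}{6}$ ($a = 1424 - \left(39 + 5 \cdot \frac{1}{6} \left(-5\right)\right) = 1424 - \frac{209}{6} = \frac{8335}{6} \approx 1389.2$)
$E{\left(u \right)} = - \frac{6 u}{-133 + u}$ ($E{\left(u \right)} = - 3 \frac{u + u}{u - 133} = - 3 \frac{2 u}{-133 + u} = - \frac{6 u}{-133 + u}$)
$\left(11626 + E{\left(-93 \right)}\right) + a = \left(11626 - - \frac{558}{-133 - 93}\right) + \frac{8335}{6} = \left(11626 - - \frac{558}{-226}\right) + \frac{8335}{6} = \left(11626 - \left(-558\right) \left(- \frac{1}{226}\right)\right) + \frac{8335}{6} = \left(11626 - \frac{279}{113}\right) + \frac{8335}{6} = \frac{1313459}{113} + \frac{8335}{6} = \frac{8822609}{678}$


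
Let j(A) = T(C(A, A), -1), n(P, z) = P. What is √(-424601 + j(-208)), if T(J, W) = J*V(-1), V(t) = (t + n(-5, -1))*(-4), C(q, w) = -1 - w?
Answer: I*√419633 ≈ 647.79*I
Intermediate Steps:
V(t) = 20 - 4*t (V(t) = (t - 5)*(-4) = (-5 + t)*(-4) = 20 - 4*t)
T(J, W) = 24*J (T(J, W) = J*(20 - 4*(-1)) = J*(20 + 4) = J*24 = 24*J)
j(A) = -24 - 24*A (j(A) = 24*(-1 - A) = -24 - 24*A)
√(-424601 + j(-208)) = √(-424601 + (-24 - 24*(-208))) = √(-424601 + (-24 + 4992)) = √(-424601 + 4968) = √(-419633) = I*√419633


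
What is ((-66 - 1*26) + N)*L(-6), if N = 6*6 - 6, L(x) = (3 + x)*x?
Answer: -1116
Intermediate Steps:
L(x) = x*(3 + x)
N = 30 (N = 36 - 6 = 30)
((-66 - 1*26) + N)*L(-6) = ((-66 - 1*26) + 30)*(-6*(3 - 6)) = ((-66 - 26) + 30)*(-6*(-3)) = (-92 + 30)*18 = -62*18 = -1116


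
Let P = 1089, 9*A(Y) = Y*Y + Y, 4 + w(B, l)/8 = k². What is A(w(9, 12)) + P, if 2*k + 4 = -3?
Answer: 4741/3 ≈ 1580.3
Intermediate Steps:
k = -7/2 (k = -2 + (½)*(-3) = -2 - 3/2 = -7/2 ≈ -3.5000)
w(B, l) = 66 (w(B, l) = -32 + 8*(-7/2)² = -32 + 8*(49/4) = -32 + 98 = 66)
A(Y) = Y/9 + Y²/9 (A(Y) = (Y*Y + Y)/9 = (Y² + Y)/9 = (Y + Y²)/9 = Y/9 + Y²/9)
A(w(9, 12)) + P = (⅑)*66*(1 + 66) + 1089 = (⅑)*66*67 + 1089 = 1474/3 + 1089 = 4741/3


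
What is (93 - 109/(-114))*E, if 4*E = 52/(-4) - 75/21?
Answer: -310619/798 ≈ -389.25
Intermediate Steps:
E = -29/7 (E = (52/(-4) - 75/21)/4 = (52*(-1/4) - 75*1/21)/4 = (-13 - 25/7)/4 = (1/4)*(-116/7) = -29/7 ≈ -4.1429)
(93 - 109/(-114))*E = (93 - 109/(-114))*(-29/7) = (93 - 109*(-1/114))*(-29/7) = (93 + 109/114)*(-29/7) = (10711/114)*(-29/7) = -310619/798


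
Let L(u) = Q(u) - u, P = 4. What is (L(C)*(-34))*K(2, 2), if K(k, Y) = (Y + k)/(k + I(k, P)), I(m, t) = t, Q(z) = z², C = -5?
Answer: -680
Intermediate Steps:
L(u) = u² - u
K(k, Y) = (Y + k)/(4 + k) (K(k, Y) = (Y + k)/(k + 4) = (Y + k)/(4 + k))
(L(C)*(-34))*K(2, 2) = (-5*(-1 - 5)*(-34))*((2 + 2)/(4 + 2)) = (-5*(-6)*(-34))*(4/6) = (30*(-34))*((⅙)*4) = -1020*⅔ = -680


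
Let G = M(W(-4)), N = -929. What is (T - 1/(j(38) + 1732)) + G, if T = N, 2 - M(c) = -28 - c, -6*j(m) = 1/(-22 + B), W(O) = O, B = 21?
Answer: -9384885/10393 ≈ -903.00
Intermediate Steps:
j(m) = ⅙ (j(m) = -1/(6*(-22 + 21)) = -⅙/(-1) = -⅙*(-1) = ⅙)
M(c) = 30 + c (M(c) = 2 - (-28 - c) = 2 + (28 + c) = 30 + c)
T = -929
G = 26 (G = 30 - 4 = 26)
(T - 1/(j(38) + 1732)) + G = (-929 - 1/(⅙ + 1732)) + 26 = (-929 - 1/10393/6) + 26 = (-929 - 1*6/10393) + 26 = (-929 - 6/10393) + 26 = -9655103/10393 + 26 = -9384885/10393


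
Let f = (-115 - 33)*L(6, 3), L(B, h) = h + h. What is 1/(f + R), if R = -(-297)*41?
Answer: 1/11289 ≈ 8.8582e-5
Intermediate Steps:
L(B, h) = 2*h
f = -888 (f = (-115 - 33)*(2*3) = -148*6 = -888)
R = 12177 (R = -33*(-369) = 12177)
1/(f + R) = 1/(-888 + 12177) = 1/11289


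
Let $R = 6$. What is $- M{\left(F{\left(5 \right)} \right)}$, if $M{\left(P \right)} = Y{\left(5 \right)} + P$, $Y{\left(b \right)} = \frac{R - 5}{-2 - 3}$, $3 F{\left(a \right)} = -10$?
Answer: $\frac{53}{15} \approx 3.5333$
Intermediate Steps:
$F{\left(a \right)} = - \frac{10}{3}$ ($F{\left(a \right)} = \frac{1}{3} \left(-10\right) = - \frac{10}{3}$)
$Y{\left(b \right)} = - \frac{1}{5}$ ($Y{\left(b \right)} = \frac{6 - 5}{-2 - 3} = 1 \frac{1}{-5} = 1 \left(- \frac{1}{5}\right) = - \frac{1}{5}$)
$M{\left(P \right)} = - \frac{1}{5} + P$
$- M{\left(F{\left(5 \right)} \right)} = - (- \frac{1}{5} - \frac{10}{3}) = \left(-1\right) \left(- \frac{53}{15}\right) = \frac{53}{15}$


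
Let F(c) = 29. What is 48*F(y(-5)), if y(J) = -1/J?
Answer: 1392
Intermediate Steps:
48*F(y(-5)) = 48*29 = 1392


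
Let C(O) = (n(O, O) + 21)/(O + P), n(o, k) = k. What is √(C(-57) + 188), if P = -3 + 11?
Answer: 68*√2/7 ≈ 13.738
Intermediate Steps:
P = 8
C(O) = (21 + O)/(8 + O) (C(O) = (O + 21)/(O + 8) = (21 + O)/(8 + O))
√(C(-57) + 188) = √((21 - 57)/(8 - 57) + 188) = √(-36/(-49) + 188) = √(-1/49*(-36) + 188) = √(36/49 + 188) = √(9248/49) = 68*√2/7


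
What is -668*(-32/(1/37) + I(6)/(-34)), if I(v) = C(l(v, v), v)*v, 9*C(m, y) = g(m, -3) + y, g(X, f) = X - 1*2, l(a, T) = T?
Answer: 40343192/51 ≈ 7.9104e+5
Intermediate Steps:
g(X, f) = -2 + X (g(X, f) = X - 2 = -2 + X)
C(m, y) = -2/9 + m/9 + y/9 (C(m, y) = ((-2 + m) + y)/9 = (-2 + m + y)/9 = -2/9 + m/9 + y/9)
I(v) = v*(-2/9 + 2*v/9) (I(v) = (-2/9 + v/9 + v/9)*v = (-2/9 + 2*v/9)*v = v*(-2/9 + 2*v/9))
-668*(-32/(1/37) + I(6)/(-34)) = -668*(-32/(1/37) + ((2/9)*6*(-1 + 6))/(-34)) = -668*(-32/1/37 + ((2/9)*6*5)*(-1/34)) = -668*(-32*37 + (20/3)*(-1/34)) = -668*(-1184 - 10/51) = -668*(-60394/51) = 40343192/51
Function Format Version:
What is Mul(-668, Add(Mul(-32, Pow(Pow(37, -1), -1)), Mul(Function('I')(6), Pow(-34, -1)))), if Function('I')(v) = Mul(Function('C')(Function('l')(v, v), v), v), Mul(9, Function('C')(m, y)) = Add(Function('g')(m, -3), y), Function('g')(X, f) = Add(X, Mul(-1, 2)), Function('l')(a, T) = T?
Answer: Rational(40343192, 51) ≈ 7.9104e+5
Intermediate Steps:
Function('g')(X, f) = Add(-2, X) (Function('g')(X, f) = Add(X, -2) = Add(-2, X))
Function('C')(m, y) = Add(Rational(-2, 9), Mul(Rational(1, 9), m), Mul(Rational(1, 9), y)) (Function('C')(m, y) = Mul(Rational(1, 9), Add(Add(-2, m), y)) = Mul(Rational(1, 9), Add(-2, m, y)) = Add(Rational(-2, 9), Mul(Rational(1, 9), m), Mul(Rational(1, 9), y)))
Function('I')(v) = Mul(v, Add(Rational(-2, 9), Mul(Rational(2, 9), v))) (Function('I')(v) = Mul(Add(Rational(-2, 9), Mul(Rational(1, 9), v), Mul(Rational(1, 9), v)), v) = Mul(Add(Rational(-2, 9), Mul(Rational(2, 9), v)), v) = Mul(v, Add(Rational(-2, 9), Mul(Rational(2, 9), v))))
Mul(-668, Add(Mul(-32, Pow(Pow(37, -1), -1)), Mul(Function('I')(6), Pow(-34, -1)))) = Mul(-668, Add(Mul(-32, Pow(Pow(37, -1), -1)), Mul(Mul(Rational(2, 9), 6, Add(-1, 6)), Pow(-34, -1)))) = Mul(-668, Add(Mul(-32, Pow(Rational(1, 37), -1)), Mul(Mul(Rational(2, 9), 6, 5), Rational(-1, 34)))) = Mul(-668, Add(Mul(-32, 37), Mul(Rational(20, 3), Rational(-1, 34)))) = Mul(-668, Add(-1184, Rational(-10, 51))) = Mul(-668, Rational(-60394, 51)) = Rational(40343192, 51)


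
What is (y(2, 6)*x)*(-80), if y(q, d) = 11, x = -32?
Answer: 28160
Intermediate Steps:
(y(2, 6)*x)*(-80) = (11*(-32))*(-80) = -352*(-80) = 28160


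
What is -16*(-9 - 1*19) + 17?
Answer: 465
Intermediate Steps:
-16*(-9 - 1*19) + 17 = -16*(-9 - 19) + 17 = -16*(-28) + 17 = 448 + 17 = 465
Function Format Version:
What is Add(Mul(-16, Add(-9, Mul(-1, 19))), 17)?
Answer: 465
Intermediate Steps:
Add(Mul(-16, Add(-9, Mul(-1, 19))), 17) = Add(Mul(-16, Add(-9, -19)), 17) = Add(Mul(-16, -28), 17) = Add(448, 17) = 465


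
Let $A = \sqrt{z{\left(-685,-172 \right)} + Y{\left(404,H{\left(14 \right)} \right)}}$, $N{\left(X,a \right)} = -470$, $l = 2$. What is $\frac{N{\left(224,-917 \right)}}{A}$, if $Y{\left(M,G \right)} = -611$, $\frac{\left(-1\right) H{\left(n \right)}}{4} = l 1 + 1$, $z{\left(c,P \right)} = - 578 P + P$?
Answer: $- \frac{470 \sqrt{98633}}{98633} \approx -1.4965$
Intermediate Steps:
$z{\left(c,P \right)} = - 577 P$
$H{\left(n \right)} = -12$ ($H{\left(n \right)} = - 4 \left(2 \cdot 1 + 1\right) = - 4 \left(2 + 1\right) = \left(-4\right) 3 = -12$)
$A = \sqrt{98633}$ ($A = \sqrt{\left(-577\right) \left(-172\right) - 611} = \sqrt{99244 - 611} = \sqrt{98633} \approx 314.06$)
$\frac{N{\left(224,-917 \right)}}{A} = - \frac{470}{\sqrt{98633}} = - 470 \frac{\sqrt{98633}}{98633} = - \frac{470 \sqrt{98633}}{98633}$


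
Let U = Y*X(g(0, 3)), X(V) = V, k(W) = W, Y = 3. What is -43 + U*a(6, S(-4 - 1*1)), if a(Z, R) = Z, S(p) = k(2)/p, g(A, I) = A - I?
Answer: -97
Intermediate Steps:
S(p) = 2/p
U = -9 (U = 3*(0 - 1*3) = 3*(0 - 3) = 3*(-3) = -9)
-43 + U*a(6, S(-4 - 1*1)) = -43 - 9*6 = -43 - 54 = -97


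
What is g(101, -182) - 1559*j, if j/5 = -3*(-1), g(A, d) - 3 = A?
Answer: -23281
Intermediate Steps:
g(A, d) = 3 + A
j = 15 (j = 5*(-3*(-1)) = 5*3 = 15)
g(101, -182) - 1559*j = (3 + 101) - 1559*15 = 104 - 23385 = -23281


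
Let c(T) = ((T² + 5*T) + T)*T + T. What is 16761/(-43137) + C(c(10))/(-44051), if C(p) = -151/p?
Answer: -396239657341/1019789019690 ≈ -0.38855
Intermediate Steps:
c(T) = T + T*(T² + 6*T) (c(T) = (T² + 6*T)*T + T = T*(T² + 6*T) + T = T + T*(T² + 6*T))
16761/(-43137) + C(c(10))/(-44051) = 16761/(-43137) - 151*1/(10*(1 + 10² + 6*10))/(-44051) = 16761*(-1/43137) - 151*1/(10*(1 + 100 + 60))*(-1/44051) = -5587/14379 - 151/(10*161)*(-1/44051) = -5587/14379 - 151/1610*(-1/44051) = -5587/14379 + 151/70922110 = -396239657341/1019789019690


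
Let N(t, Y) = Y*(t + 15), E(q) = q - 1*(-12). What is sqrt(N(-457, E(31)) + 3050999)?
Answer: sqrt(3031993) ≈ 1741.3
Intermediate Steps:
E(q) = 12 + q (E(q) = q + 12 = 12 + q)
N(t, Y) = Y*(15 + t)
sqrt(N(-457, E(31)) + 3050999) = sqrt((12 + 31)*(15 - 457) + 3050999) = sqrt(43*(-442) + 3050999) = sqrt(-19006 + 3050999) = sqrt(3031993)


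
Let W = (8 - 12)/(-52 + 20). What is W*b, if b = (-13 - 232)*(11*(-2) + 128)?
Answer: -12985/4 ≈ -3246.3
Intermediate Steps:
W = 1/8 (W = -4/(-32) = -4*(-1/32) = 1/8 ≈ 0.12500)
b = -25970 (b = -245*(-22 + 128) = -245*106 = -25970)
W*b = (1/8)*(-25970) = -12985/4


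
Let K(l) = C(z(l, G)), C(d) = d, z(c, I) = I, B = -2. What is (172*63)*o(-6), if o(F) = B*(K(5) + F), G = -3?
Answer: 195048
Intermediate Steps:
K(l) = -3
o(F) = 6 - 2*F (o(F) = -2*(-3 + F) = 6 - 2*F)
(172*63)*o(-6) = (172*63)*(6 - 2*(-6)) = 10836*(6 + 12) = 10836*18 = 195048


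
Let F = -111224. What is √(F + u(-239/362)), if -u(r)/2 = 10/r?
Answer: 8*I*√99242121/239 ≈ 333.46*I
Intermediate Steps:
u(r) = -20/r
√(F + u(-239/362)) = √(-111224 - 20/((-239/362))) = √(-111224 - 20/((-239*1/362))) = √(-111224 - 20/(-239/362)) = √(-111224 - 20*(-362/239)) = √(-111224 + 7240/239) = √(-26575296/239) = 8*I*√99242121/239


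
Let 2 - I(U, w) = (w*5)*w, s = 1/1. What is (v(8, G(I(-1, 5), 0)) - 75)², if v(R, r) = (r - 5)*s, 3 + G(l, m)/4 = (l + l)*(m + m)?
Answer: 8464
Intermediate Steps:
s = 1
I(U, w) = 2 - 5*w² (I(U, w) = 2 - w*5*w = 2 - 5*w*w = 2 - 5*w²)
G(l, m) = -12 + 16*l*m (G(l, m) = -12 + 4*((l + l)*(m + m)) = -12 + 4*((2*l)*(2*m)) = -12 + 4*(4*l*m) = -12 + 16*l*m)
v(R, r) = -5 + r (v(R, r) = (r - 5)*1 = (-5 + r)*1 = -5 + r)
(v(8, G(I(-1, 5), 0)) - 75)² = ((-5 + (-12 + 16*(2 - 5*5²)*0)) - 75)² = ((-5 + (-12 + 16*(2 - 5*25)*0)) - 75)² = ((-5 + (-12 + 16*(2 - 125)*0)) - 75)² = ((-5 + (-12 + 16*(-123)*0)) - 75)² = ((-5 + (-12 + 0)) - 75)² = ((-5 - 12) - 75)² = (-17 - 75)² = (-92)² = 8464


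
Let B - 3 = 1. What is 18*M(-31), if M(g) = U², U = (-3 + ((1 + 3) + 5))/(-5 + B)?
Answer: 648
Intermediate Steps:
B = 4 (B = 3 + 1 = 4)
U = -6 (U = (-3 + ((1 + 3) + 5))/(-5 + 4) = (-3 + (4 + 5))/(-1) = (-3 + 9)*(-1) = 6*(-1) = -6)
M(g) = 36 (M(g) = (-6)² = 36)
18*M(-31) = 18*36 = 648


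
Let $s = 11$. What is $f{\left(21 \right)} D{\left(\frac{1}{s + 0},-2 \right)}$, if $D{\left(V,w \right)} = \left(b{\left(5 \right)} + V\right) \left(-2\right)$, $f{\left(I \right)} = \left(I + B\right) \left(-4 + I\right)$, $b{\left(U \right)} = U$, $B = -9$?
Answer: $- \frac{22848}{11} \approx -2077.1$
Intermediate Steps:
$f{\left(I \right)} = \left(-9 + I\right) \left(-4 + I\right)$ ($f{\left(I \right)} = \left(I - 9\right) \left(-4 + I\right) = \left(-9 + I\right) \left(-4 + I\right)$)
$D{\left(V,w \right)} = -10 - 2 V$ ($D{\left(V,w \right)} = \left(5 + V\right) \left(-2\right) = -10 - 2 V$)
$f{\left(21 \right)} D{\left(\frac{1}{s + 0},-2 \right)} = \left(36 + 21^{2} - 273\right) \left(-10 - \frac{2}{11 + 0}\right) = \left(36 + 441 - 273\right) \left(-10 - \frac{2}{11}\right) = 204 \left(-10 - \frac{2}{11}\right) = 204 \left(- \frac{112}{11}\right) = - \frac{22848}{11}$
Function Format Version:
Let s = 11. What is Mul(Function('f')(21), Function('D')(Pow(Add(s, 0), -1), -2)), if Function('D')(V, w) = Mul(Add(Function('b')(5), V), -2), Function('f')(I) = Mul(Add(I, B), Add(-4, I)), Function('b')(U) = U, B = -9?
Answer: Rational(-22848, 11) ≈ -2077.1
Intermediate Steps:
Function('f')(I) = Mul(Add(-9, I), Add(-4, I)) (Function('f')(I) = Mul(Add(I, -9), Add(-4, I)) = Mul(Add(-9, I), Add(-4, I)))
Function('D')(V, w) = Add(-10, Mul(-2, V)) (Function('D')(V, w) = Mul(Add(5, V), -2) = Add(-10, Mul(-2, V)))
Mul(Function('f')(21), Function('D')(Pow(Add(s, 0), -1), -2)) = Mul(Add(36, Pow(21, 2), Mul(-13, 21)), Add(-10, Mul(-2, Pow(Add(11, 0), -1)))) = Mul(Add(36, 441, -273), Add(-10, Mul(-2, Pow(11, -1)))) = Mul(204, Add(-10, Mul(-2, Rational(1, 11)))) = Mul(204, Add(-10, Rational(-2, 11))) = Mul(204, Rational(-112, 11)) = Rational(-22848, 11)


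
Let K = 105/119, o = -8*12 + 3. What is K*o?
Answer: -1395/17 ≈ -82.059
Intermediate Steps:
o = -93 (o = -96 + 3 = -93)
K = 15/17 (K = 105*(1/119) = 15/17 ≈ 0.88235)
K*o = (15/17)*(-93) = -1395/17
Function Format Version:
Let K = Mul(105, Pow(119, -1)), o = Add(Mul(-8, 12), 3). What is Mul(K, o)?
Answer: Rational(-1395, 17) ≈ -82.059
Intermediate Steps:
o = -93 (o = Add(-96, 3) = -93)
K = Rational(15, 17) (K = Mul(105, Rational(1, 119)) = Rational(15, 17) ≈ 0.88235)
Mul(K, o) = Mul(Rational(15, 17), -93) = Rational(-1395, 17)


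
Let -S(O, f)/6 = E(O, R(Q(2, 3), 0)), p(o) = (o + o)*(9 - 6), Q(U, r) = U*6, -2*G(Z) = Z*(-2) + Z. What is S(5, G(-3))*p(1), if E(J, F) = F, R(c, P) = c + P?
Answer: -432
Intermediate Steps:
G(Z) = Z/2 (G(Z) = -(Z*(-2) + Z)/2 = -(-2*Z + Z)/2 = -(-1)*Z/2 = Z/2)
Q(U, r) = 6*U
R(c, P) = P + c
p(o) = 6*o (p(o) = (2*o)*3 = 6*o)
S(O, f) = -72 (S(O, f) = -6*(0 + 6*2) = -6*(0 + 12) = -6*12 = -72)
S(5, G(-3))*p(1) = -432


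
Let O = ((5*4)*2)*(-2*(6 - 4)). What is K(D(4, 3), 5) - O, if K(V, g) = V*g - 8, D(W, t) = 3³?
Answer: 287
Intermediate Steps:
D(W, t) = 27
K(V, g) = -8 + V*g
O = -160 (O = (20*2)*(-2*2) = 40*(-4) = -160)
K(D(4, 3), 5) - O = (-8 + 27*5) - 1*(-160) = (-8 + 135) + 160 = 127 + 160 = 287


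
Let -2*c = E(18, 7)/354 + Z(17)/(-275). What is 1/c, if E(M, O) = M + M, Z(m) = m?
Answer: -32450/647 ≈ -50.155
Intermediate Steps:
E(M, O) = 2*M
c = -647/32450 (c = -((2*18)/354 + 17/(-275))/2 = -(36*(1/354) + 17*(-1/275))/2 = -(6/59 - 17/275)/2 = -1/2*647/16225 = -647/32450 ≈ -0.019938)
1/c = 1/(-647/32450) = -32450/647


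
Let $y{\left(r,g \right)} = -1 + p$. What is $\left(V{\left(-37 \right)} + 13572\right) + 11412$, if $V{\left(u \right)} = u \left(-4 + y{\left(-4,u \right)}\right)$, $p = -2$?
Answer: $25243$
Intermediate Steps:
$y{\left(r,g \right)} = -3$ ($y{\left(r,g \right)} = -1 - 2 = -3$)
$V{\left(u \right)} = - 7 u$ ($V{\left(u \right)} = u \left(-4 - 3\right) = u \left(-7\right) = - 7 u$)
$\left(V{\left(-37 \right)} + 13572\right) + 11412 = \left(\left(-7\right) \left(-37\right) + 13572\right) + 11412 = \left(259 + 13572\right) + 11412 = 13831 + 11412 = 25243$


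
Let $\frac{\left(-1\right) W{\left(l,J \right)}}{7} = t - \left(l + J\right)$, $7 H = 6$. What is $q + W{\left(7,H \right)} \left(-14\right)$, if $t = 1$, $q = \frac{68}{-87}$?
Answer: $- \frac{58532}{87} \approx -672.78$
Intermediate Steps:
$H = \frac{6}{7}$ ($H = \frac{1}{7} \cdot 6 = \frac{6}{7} \approx 0.85714$)
$q = - \frac{68}{87}$ ($q = 68 \left(- \frac{1}{87}\right) = - \frac{68}{87} \approx -0.78161$)
$W{\left(l,J \right)} = -7 + 7 J + 7 l$ ($W{\left(l,J \right)} = - 7 \left(1 - \left(l + J\right)\right) = - 7 \left(1 - \left(J + l\right)\right) = - 7 \left(1 - J - l\right) = -7 + 7 J + 7 l$)
$q + W{\left(7,H \right)} \left(-14\right) = - \frac{68}{87} + \left(-7 + 7 \cdot \frac{6}{7} + 7 \cdot 7\right) \left(-14\right) = - \frac{68}{87} + \left(-7 + 6 + 49\right) \left(-14\right) = - \frac{68}{87} + 48 \left(-14\right) = - \frac{68}{87} - 672 = - \frac{58532}{87}$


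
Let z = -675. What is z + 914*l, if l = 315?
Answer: 287235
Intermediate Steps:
z + 914*l = -675 + 914*315 = -675 + 287910 = 287235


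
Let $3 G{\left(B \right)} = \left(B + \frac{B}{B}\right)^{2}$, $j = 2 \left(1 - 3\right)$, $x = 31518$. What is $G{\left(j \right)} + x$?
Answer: $31521$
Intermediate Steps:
$j = -4$ ($j = 2 \left(-2\right) = -4$)
$G{\left(B \right)} = \frac{\left(1 + B\right)^{2}}{3}$ ($G{\left(B \right)} = \frac{\left(B + \frac{B}{B}\right)^{2}}{3} = \frac{\left(B + 1\right)^{2}}{3} = \frac{\left(1 + B\right)^{2}}{3}$)
$G{\left(j \right)} + x = \frac{\left(1 - 4\right)^{2}}{3} + 31518 = \frac{\left(-3\right)^{2}}{3} + 31518 = \frac{1}{3} \cdot 9 + 31518 = 3 + 31518 = 31521$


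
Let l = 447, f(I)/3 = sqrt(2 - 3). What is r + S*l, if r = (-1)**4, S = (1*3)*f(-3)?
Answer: 1 + 4023*I ≈ 1.0 + 4023.0*I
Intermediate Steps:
f(I) = 3*I (f(I) = 3*sqrt(2 - 3) = 3*sqrt(-1) = 3*I)
S = 9*I (S = (1*3)*(3*I) = 3*(3*I) = 9*I ≈ 9.0*I)
r = 1
r + S*l = 1 + (9*I)*447 = 1 + 4023*I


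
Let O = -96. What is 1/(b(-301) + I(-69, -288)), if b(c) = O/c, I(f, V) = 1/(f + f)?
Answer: 41538/12947 ≈ 3.2083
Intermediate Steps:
I(f, V) = 1/(2*f)
b(c) = -96/c
1/(b(-301) + I(-69, -288)) = 1/(-96/(-301) + (½)/(-69)) = 1/(-96*(-1/301) + (½)*(-1/69)) = 1/(96/301 - 1/138) = 1/(12947/41538) = 41538/12947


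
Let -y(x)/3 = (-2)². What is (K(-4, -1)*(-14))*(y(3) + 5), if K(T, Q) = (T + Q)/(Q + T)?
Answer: 98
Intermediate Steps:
y(x) = -12 (y(x) = -3*(-2)² = -3*4 = -12)
K(T, Q) = 1 (K(T, Q) = (Q + T)/(Q + T) = 1)
(K(-4, -1)*(-14))*(y(3) + 5) = (1*(-14))*(-12 + 5) = -14*(-7) = 98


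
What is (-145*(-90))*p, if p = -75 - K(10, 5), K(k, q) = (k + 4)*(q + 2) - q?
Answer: -2192400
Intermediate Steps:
K(k, q) = -q + (2 + q)*(4 + k) (K(k, q) = (4 + k)*(2 + q) - q = (2 + q)*(4 + k) - q = -q + (2 + q)*(4 + k))
p = -168 (p = -75 - (8 + 2*10 + 3*5 + 10*5) = -75 - (8 + 20 + 15 + 50) = -75 - 1*93 = -75 - 93 = -168)
(-145*(-90))*p = -145*(-90)*(-168) = 13050*(-168) = -2192400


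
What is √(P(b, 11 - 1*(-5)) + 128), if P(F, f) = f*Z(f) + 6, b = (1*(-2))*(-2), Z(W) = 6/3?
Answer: √166 ≈ 12.884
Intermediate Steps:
Z(W) = 2 (Z(W) = 6*(⅓) = 2)
b = 4 (b = -2*(-2) = 4)
P(F, f) = 6 + 2*f (P(F, f) = f*2 + 6 = 2*f + 6 = 6 + 2*f)
√(P(b, 11 - 1*(-5)) + 128) = √((6 + 2*(11 - 1*(-5))) + 128) = √((6 + 2*(11 + 5)) + 128) = √((6 + 2*16) + 128) = √((6 + 32) + 128) = √(38 + 128) = √166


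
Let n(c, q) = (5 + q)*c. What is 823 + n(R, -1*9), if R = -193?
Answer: 1595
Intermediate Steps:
n(c, q) = c*(5 + q)
823 + n(R, -1*9) = 823 - 193*(5 - 1*9) = 823 - 193*(5 - 9) = 823 - 193*(-4) = 823 + 772 = 1595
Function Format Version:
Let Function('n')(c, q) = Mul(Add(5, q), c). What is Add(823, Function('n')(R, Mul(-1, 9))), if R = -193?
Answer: 1595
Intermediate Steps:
Function('n')(c, q) = Mul(c, Add(5, q))
Add(823, Function('n')(R, Mul(-1, 9))) = Add(823, Mul(-193, Add(5, Mul(-1, 9)))) = Add(823, Mul(-193, Add(5, -9))) = Add(823, Mul(-193, -4)) = Add(823, 772) = 1595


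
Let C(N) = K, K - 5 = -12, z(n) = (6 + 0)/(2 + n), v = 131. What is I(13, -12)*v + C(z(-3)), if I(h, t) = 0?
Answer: -7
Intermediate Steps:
z(n) = 6/(2 + n)
K = -7 (K = 5 - 12 = -7)
C(N) = -7
I(13, -12)*v + C(z(-3)) = 0*131 - 7 = 0 - 7 = -7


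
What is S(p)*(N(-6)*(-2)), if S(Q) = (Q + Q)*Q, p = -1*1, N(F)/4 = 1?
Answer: -16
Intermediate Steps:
N(F) = 4 (N(F) = 4*1 = 4)
p = -1
S(Q) = 2*Q**2 (S(Q) = (2*Q)*Q = 2*Q**2)
S(p)*(N(-6)*(-2)) = (2*(-1)**2)*(4*(-2)) = (2*1)*(-8) = 2*(-8) = -16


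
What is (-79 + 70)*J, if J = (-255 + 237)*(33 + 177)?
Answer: 34020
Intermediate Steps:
J = -3780 (J = -18*210 = -3780)
(-79 + 70)*J = (-79 + 70)*(-3780) = -9*(-3780) = 34020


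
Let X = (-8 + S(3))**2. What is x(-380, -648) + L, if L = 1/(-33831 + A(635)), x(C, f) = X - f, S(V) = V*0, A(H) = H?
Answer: 23635551/33196 ≈ 712.00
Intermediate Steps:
S(V) = 0
X = 64 (X = (-8 + 0)**2 = (-8)**2 = 64)
x(C, f) = 64 - f
L = -1/33196 (L = 1/(-33831 + 635) = 1/(-33196) = -1/33196 ≈ -3.0124e-5)
x(-380, -648) + L = (64 - 1*(-648)) - 1/33196 = (64 + 648) - 1/33196 = 712 - 1/33196 = 23635551/33196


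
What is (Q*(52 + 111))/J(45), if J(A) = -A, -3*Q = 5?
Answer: 163/27 ≈ 6.0370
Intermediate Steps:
Q = -5/3 (Q = -1/3*5 = -5/3 ≈ -1.6667)
(Q*(52 + 111))/J(45) = (-5*(52 + 111)/3)/((-1*45)) = -5/3*163/(-45) = -815/3*(-1/45) = 163/27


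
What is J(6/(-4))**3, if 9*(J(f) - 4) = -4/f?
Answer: 1560896/19683 ≈ 79.302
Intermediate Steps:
J(f) = 4 - 4/(9*f) (J(f) = 4 + (-4/f)/9 = 4 - 4/(9*f))
J(6/(-4))**3 = (4 - 4/(9*(6/(-4))))**3 = (4 - 4/(9*(6*(-1/4))))**3 = (4 - 4/(9*(-3/2)))**3 = (4 - 4/9*(-2/3))**3 = (4 + 8/27)**3 = (116/27)**3 = 1560896/19683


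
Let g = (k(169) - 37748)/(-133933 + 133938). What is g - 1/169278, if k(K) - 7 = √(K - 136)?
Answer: -6388721003/846390 + √33/5 ≈ -7547.1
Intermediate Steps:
k(K) = 7 + √(-136 + K) (k(K) = 7 + √(K - 136) = 7 + √(-136 + K))
g = -37741/5 + √33/5 (g = ((7 + √(-136 + 169)) - 37748)/(-133933 + 133938) = ((7 + √33) - 37748)/5 = (-37741 + √33)*(⅕) = -37741/5 + √33/5 ≈ -7547.1)
g - 1/169278 = (-37741/5 + √33/5) - 1/169278 = -6388721003/846390 + √33/5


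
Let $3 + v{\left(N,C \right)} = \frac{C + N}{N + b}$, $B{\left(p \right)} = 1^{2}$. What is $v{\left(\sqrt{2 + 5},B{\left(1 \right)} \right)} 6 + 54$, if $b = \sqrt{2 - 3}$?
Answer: $\frac{6 \left(1 + 6 i + 7 \sqrt{7}\right)}{i + \sqrt{7}} \approx 43.234 - 2.7343 i$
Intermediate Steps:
$b = i$ ($b = \sqrt{-1} = i \approx 1.0 i$)
$B{\left(p \right)} = 1$
$v{\left(N,C \right)} = -3 + \frac{C + N}{i + N}$ ($v{\left(N,C \right)} = -3 + \frac{C + N}{N + i} = -3 + \frac{C + N}{i + N}$)
$v{\left(\sqrt{2 + 5},B{\left(1 \right)} \right)} 6 + 54 = \frac{1 - 3 i - 2 \sqrt{2 + 5}}{i + \sqrt{2 + 5}} \cdot 6 + 54 = \frac{1 - 3 i - 2 \sqrt{7}}{i + \sqrt{7}} \cdot 6 + 54 = \frac{6 \left(1 - 3 i - 2 \sqrt{7}\right)}{i + \sqrt{7}} + 54 = 54 + \frac{6 \left(1 - 3 i - 2 \sqrt{7}\right)}{i + \sqrt{7}}$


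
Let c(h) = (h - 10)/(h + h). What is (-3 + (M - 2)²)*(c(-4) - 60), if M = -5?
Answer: -5359/2 ≈ -2679.5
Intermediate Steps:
c(h) = (-10 + h)/(2*h) (c(h) = (-10 + h)/((2*h)) = (-10 + h)*(1/(2*h)) = (-10 + h)/(2*h))
(-3 + (M - 2)²)*(c(-4) - 60) = (-3 + (-5 - 2)²)*((½)*(-10 - 4)/(-4) - 60) = (-3 + (-7)²)*((½)*(-¼)*(-14) - 60) = (-3 + 49)*(7/4 - 60) = 46*(-233/4) = -5359/2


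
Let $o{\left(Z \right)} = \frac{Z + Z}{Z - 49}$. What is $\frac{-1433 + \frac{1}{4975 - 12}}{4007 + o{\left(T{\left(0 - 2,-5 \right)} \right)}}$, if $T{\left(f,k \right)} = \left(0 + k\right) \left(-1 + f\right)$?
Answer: $- \frac{60451813}{169000076} \approx -0.3577$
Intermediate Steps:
$T{\left(f,k \right)} = k \left(-1 + f\right)$
$o{\left(Z \right)} = \frac{2 Z}{-49 + Z}$
$\frac{-1433 + \frac{1}{4975 - 12}}{4007 + o{\left(T{\left(0 - 2,-5 \right)} \right)}} = \frac{-1433 + \frac{1}{4975 - 12}}{4007 + \frac{2 \left(- 5 \left(-1 + \left(0 - 2\right)\right)\right)}{-49 - 5 \left(-1 + \left(0 - 2\right)\right)}} = \frac{-1433 + \frac{1}{4963}}{4007 + \frac{2 \left(- 5 \left(-1 + \left(0 - 2\right)\right)\right)}{-49 - 5 \left(-1 + \left(0 - 2\right)\right)}} = \frac{-1433 + \frac{1}{4963}}{4007 + \frac{2 \left(- 5 \left(-1 - 2\right)\right)}{-49 - 5 \left(-1 - 2\right)}} = - \frac{7111978}{4963 \left(4007 + \frac{2 \left(\left(-5\right) \left(-3\right)\right)}{-49 - -15}\right)} = - \frac{7111978}{4963 \left(4007 + 2 \cdot 15 \frac{1}{-49 + 15}\right)} = - \frac{7111978}{4963 \left(4007 + 2 \cdot 15 \frac{1}{-34}\right)} = - \frac{7111978}{4963 \left(4007 + 2 \cdot 15 \left(- \frac{1}{34}\right)\right)} = - \frac{7111978}{4963 \left(4007 - \frac{15}{17}\right)} = - \frac{7111978}{4963 \cdot \frac{68104}{17}} = \left(- \frac{7111978}{4963}\right) \frac{17}{68104} = - \frac{60451813}{169000076}$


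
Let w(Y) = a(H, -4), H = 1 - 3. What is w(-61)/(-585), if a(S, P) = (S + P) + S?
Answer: 8/585 ≈ 0.013675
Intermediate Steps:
H = -2
a(S, P) = P + 2*S (a(S, P) = (P + S) + S = P + 2*S)
w(Y) = -8 (w(Y) = -4 + 2*(-2) = -4 - 4 = -8)
w(-61)/(-585) = -8/(-585) = -8*(-1/585) = 8/585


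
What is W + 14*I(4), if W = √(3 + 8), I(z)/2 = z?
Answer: 112 + √11 ≈ 115.32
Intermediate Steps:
I(z) = 2*z
W = √11 ≈ 3.3166
W + 14*I(4) = √11 + 14*(2*4) = √11 + 14*8 = √11 + 112 = 112 + √11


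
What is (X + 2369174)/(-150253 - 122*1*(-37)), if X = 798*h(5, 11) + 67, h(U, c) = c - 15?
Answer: -2366049/145739 ≈ -16.235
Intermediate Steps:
h(U, c) = -15 + c
X = -3125 (X = 798*(-15 + 11) + 67 = 798*(-4) + 67 = -3192 + 67 = -3125)
(X + 2369174)/(-150253 - 122*1*(-37)) = (-3125 + 2369174)/(-150253 - 122*1*(-37)) = 2366049/(-150253 - 122*(-37)) = 2366049/(-150253 + 4514) = 2366049/(-145739) = 2366049*(-1/145739) = -2366049/145739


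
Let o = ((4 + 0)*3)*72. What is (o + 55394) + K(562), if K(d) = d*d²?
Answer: 177560586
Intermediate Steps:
K(d) = d³
o = 864 (o = (4*3)*72 = 12*72 = 864)
(o + 55394) + K(562) = (864 + 55394) + 562³ = 56258 + 177504328 = 177560586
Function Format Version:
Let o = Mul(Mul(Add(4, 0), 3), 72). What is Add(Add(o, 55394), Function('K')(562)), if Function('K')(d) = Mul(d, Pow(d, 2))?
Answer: 177560586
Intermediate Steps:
Function('K')(d) = Pow(d, 3)
o = 864 (o = Mul(Mul(4, 3), 72) = Mul(12, 72) = 864)
Add(Add(o, 55394), Function('K')(562)) = Add(Add(864, 55394), Pow(562, 3)) = Add(56258, 177504328) = 177560586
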